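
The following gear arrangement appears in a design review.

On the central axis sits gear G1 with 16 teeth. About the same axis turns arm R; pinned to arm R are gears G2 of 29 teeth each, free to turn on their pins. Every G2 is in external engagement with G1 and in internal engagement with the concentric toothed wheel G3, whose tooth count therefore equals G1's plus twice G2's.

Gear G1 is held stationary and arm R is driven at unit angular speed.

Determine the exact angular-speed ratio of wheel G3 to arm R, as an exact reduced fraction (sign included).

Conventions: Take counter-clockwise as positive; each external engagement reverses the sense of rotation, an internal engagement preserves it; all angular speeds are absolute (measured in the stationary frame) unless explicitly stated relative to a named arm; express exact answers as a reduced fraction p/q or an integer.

planetary set (16T centre, 29T on arm, 74T internal) — Willis relation
ring teeth: 16 + 2·29 = 74
16(ω_sun−ω_arm) = −74(ω_ring−ω_arm),  ω_sun = 0, ω_arm = 1
ω_ring = 1 − (16/74)(0−1) = 45/37
ω_out/ω_in = 45/37

45/37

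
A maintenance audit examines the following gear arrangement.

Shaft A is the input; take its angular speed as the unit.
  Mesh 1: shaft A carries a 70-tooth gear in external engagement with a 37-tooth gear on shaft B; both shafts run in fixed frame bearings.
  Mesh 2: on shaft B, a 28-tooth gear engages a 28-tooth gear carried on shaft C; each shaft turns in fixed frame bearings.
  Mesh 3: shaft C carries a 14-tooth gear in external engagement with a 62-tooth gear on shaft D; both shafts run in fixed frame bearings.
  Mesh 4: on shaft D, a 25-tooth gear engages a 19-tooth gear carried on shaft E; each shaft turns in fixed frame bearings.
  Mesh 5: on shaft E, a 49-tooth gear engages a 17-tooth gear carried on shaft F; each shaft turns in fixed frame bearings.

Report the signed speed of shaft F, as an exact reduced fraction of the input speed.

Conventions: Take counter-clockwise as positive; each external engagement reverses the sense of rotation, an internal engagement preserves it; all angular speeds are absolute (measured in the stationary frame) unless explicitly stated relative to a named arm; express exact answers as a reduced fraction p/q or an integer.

5-mesh fixed-axis compound train (all bearings frame-fixed)
mesh 1 [70T→37T]: |ω|/ω_in = 1×70/37 = 70/37, sense flips to −
mesh 2 [28T→28T]: |ω|/ω_in = (70/37)×28/28 = 70/37, sense flips to +
mesh 3 [14T→62T]: |ω|/ω_in = (70/37)×14/62 = 490/1147, sense flips to −
mesh 4 [25T→19T]: |ω|/ω_in = (490/1147)×25/19 = 12250/21793, sense flips to +
mesh 5 [49T→17T]: |ω|/ω_in = (12250/21793)×49/17 = 600250/370481, sense flips to −
signed output speed (× input speed) = -600250/370481

-600250/370481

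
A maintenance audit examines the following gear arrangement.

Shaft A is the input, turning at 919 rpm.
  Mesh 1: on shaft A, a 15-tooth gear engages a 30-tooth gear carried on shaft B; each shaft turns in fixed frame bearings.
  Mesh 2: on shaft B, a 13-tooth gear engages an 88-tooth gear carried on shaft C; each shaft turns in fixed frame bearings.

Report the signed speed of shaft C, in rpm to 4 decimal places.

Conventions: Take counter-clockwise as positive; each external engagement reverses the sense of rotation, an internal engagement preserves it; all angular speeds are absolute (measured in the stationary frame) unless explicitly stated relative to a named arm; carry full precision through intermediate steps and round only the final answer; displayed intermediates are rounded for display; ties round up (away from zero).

+67.8807 rpm

recognized (3 fixed axles, 2 meshes): fixed-axis compound train
mesh 1 [15T→30T]: ω = 919.0000×15/30 = 459.5000 rpm, sense flips to −
mesh 2 [13T→88T]: ω = 459.5000×13/88 = 67.8807 rpm, sense flips to +
signed output speed = +67.8807 rpm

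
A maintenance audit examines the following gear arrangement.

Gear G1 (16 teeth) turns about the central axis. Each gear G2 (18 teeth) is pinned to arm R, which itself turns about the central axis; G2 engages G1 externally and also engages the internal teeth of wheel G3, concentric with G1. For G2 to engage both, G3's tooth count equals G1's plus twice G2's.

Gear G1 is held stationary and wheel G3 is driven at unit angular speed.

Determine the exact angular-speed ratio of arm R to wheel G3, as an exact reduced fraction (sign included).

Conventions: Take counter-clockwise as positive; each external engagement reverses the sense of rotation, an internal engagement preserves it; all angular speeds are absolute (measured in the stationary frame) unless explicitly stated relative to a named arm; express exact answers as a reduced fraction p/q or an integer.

planetary set (16T centre, 18T on arm, 52T internal) — Willis relation
ring teeth: 16 + 2·18 = 52
16(ω_sun−ω_arm) = −52(ω_ring−ω_arm),  ω_sun = 0, ω_ring = 1
16(0−ω_arm) = −52(1−ω_arm)  ⇒  68·ω_arm = 52  ⇒  ω_arm = 13/17
ω_out/ω_in = 13/17

13/17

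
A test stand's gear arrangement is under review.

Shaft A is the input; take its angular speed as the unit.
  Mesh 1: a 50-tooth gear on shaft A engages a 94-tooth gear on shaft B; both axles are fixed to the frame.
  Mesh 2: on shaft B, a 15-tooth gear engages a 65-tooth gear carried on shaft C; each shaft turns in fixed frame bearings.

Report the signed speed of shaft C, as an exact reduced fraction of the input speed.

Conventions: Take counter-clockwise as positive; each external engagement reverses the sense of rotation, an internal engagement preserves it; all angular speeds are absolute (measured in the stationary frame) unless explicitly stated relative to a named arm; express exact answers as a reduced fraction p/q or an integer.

75/611

2-mesh fixed-axis compound train (all bearings frame-fixed)
mesh 1 [50T→94T]: |ω|/ω_in = 1×50/94 = 25/47, sense flips to −
mesh 2 [15T→65T]: |ω|/ω_in = (25/47)×15/65 = 75/611, sense flips to +
signed output speed (× input speed) = 75/611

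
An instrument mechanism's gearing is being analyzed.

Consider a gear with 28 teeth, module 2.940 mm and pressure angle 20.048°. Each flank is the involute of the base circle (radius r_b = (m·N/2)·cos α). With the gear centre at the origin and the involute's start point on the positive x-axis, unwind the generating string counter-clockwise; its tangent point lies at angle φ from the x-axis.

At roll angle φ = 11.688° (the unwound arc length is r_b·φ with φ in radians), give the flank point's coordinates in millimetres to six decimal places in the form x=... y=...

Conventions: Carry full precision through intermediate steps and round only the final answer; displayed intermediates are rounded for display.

x=39.462105 y=0.108956

topology: single-mesh involute geometry — m = 2.940, N = 28
pitch radius r_p = m·N/2 = 2.940·28/2 = 41.160000
base radius r_b = r_p·cos α = 41.160000·cos 20.048° = 38.665941
roll angle φ = 11.688° = 0.20399408 rad
x = r_b·(cos φ + φ·sin φ) = 39.462105
y = r_b·(sin φ − φ·cos φ) = 0.108956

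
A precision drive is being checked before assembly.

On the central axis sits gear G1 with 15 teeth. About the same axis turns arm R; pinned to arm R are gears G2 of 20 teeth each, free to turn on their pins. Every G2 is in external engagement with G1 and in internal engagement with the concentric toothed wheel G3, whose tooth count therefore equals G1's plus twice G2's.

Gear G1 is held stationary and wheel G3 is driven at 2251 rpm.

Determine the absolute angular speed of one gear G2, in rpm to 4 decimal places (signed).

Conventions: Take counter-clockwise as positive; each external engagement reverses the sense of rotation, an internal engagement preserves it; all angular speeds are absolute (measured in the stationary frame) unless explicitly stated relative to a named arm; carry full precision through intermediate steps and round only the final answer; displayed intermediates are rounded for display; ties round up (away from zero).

+3095.1250 rpm

planetary set (15T centre, 20T on arm, 55T internal) — Willis relation
normalise by the input: solve with ω_ring = 1, then scale by 2251 rpm
ring teeth: 15 + 2·20 = 55
15(ω_sun−ω_arm) = −55(ω_ring−ω_arm),  ω_sun = 0, ω_ring = 1
15(0−ω_arm) = −55(1−ω_arm)  ⇒  70·ω_arm = 55  ⇒  ω_arm = 11/14
sun–planet mesh: 15·(0−11/14) = −20·(ω_p−ω_arm)  ⇒  ω_p−ω_arm = 33/56
ω_p = 11/14 + 33/56 = 11/8
scale: ω_p = 11/8 × 2251 rpm = +3095.1250 rpm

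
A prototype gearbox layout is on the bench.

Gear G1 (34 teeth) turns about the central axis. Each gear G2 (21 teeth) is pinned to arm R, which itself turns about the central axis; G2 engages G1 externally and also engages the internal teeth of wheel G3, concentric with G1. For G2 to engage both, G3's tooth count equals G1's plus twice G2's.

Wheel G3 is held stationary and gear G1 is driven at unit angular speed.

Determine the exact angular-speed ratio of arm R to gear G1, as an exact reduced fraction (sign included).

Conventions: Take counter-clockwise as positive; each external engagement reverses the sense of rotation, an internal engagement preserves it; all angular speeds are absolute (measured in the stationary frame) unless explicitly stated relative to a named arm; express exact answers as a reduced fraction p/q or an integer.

topology: planetary set — G1 34T / G2 21T / G3 76T, arm = carrier (Willis)
ring teeth: 34 + 2·21 = 76
34(ω_sun−ω_arm) = −76(ω_ring−ω_arm),  ω_ring = 0, ω_sun = 1
34(1−ω_arm) = −76(0−ω_arm)  ⇒  110·ω_arm = 34  ⇒  ω_arm = 17/55
ω_out/ω_in = 17/55

17/55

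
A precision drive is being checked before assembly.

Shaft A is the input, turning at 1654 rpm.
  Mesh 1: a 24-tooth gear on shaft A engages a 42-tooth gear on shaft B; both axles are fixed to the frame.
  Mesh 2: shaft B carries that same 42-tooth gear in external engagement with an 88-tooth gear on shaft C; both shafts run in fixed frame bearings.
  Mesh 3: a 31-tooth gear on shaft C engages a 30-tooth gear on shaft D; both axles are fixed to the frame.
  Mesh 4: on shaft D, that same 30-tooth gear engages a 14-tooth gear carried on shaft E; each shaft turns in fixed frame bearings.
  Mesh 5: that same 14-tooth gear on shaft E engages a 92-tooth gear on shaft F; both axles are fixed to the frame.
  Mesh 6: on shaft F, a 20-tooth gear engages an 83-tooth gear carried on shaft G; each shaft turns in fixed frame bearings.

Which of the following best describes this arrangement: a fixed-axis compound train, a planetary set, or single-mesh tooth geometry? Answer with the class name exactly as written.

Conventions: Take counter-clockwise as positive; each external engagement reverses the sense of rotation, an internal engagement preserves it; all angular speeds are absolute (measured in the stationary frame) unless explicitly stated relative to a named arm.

recognized (7 fixed axles, 6 meshes): fixed-axis compound train
classification: fixed-axis compound train

fixed-axis compound train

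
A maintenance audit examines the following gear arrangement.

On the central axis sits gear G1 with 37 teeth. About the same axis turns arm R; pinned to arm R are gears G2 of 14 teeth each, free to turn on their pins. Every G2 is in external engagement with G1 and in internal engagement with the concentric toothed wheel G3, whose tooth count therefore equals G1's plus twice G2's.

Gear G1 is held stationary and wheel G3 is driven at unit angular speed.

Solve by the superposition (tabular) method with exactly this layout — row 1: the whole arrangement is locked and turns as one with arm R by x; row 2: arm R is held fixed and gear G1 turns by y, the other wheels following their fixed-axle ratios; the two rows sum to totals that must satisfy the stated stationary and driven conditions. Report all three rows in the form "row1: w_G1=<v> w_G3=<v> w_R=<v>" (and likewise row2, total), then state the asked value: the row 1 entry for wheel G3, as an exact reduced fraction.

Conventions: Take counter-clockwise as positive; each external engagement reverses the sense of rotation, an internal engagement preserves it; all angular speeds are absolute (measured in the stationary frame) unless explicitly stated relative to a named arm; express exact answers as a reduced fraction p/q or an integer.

topology: planetary set — G1 37T / G2 14T / G3 65T, arm = carrier (Willis)
superposition row 1 [locked train]: every member turns x
superposition row 2 [arm held]: sun y, ring −(37/65)·y, arm 0
boundary: total ω_sun = x + y = 0 and total ω_ring = x − (37/65)·y = 1  ⇒  y = -65/102, x = 65/102
row 2 ring = −(37/65)·(-65/102) = 37/102
totals (row 1 + row 2): sun 65/102 + (-65/102) = 0, ring 65/102 + 37/102 = 1, arm 65/102 + 0 = 65/102
asked cell (row1, ring) = 65/102

row1: w_G1=65/102 w_G3=65/102 w_R=65/102
row2: w_G1=-65/102 w_G3=37/102 w_R=0
total: w_G1=0 w_G3=1 w_R=65/102
asked value: 65/102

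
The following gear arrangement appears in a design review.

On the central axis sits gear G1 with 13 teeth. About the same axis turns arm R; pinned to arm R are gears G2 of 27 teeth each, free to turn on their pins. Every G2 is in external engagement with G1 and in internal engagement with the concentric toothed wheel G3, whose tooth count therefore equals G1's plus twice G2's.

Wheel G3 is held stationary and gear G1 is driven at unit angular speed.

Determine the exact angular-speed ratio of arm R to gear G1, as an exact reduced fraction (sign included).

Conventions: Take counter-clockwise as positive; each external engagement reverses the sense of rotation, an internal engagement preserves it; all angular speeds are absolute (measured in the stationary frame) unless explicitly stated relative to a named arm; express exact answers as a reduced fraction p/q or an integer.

class = planetary set [G3 = 13+2·27 = 67; Willis about the carrier]
ring teeth: 13 + 2·27 = 67
13(ω_sun−ω_arm) = −67(ω_ring−ω_arm),  ω_ring = 0, ω_sun = 1
13(1−ω_arm) = −67(0−ω_arm)  ⇒  80·ω_arm = 13  ⇒  ω_arm = 13/80
ω_out/ω_in = 13/80

13/80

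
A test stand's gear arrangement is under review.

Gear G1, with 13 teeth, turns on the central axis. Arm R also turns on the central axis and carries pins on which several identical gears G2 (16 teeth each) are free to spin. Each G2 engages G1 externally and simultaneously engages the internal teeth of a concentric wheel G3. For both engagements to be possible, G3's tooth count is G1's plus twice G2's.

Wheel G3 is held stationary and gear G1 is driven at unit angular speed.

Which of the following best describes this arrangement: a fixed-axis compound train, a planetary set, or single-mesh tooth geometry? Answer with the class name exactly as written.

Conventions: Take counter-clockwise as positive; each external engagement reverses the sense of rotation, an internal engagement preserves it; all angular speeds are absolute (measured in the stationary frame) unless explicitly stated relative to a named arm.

planetary set

recognized (axles ride arm R): planetary set, 13/16/45 teeth
classification: planetary set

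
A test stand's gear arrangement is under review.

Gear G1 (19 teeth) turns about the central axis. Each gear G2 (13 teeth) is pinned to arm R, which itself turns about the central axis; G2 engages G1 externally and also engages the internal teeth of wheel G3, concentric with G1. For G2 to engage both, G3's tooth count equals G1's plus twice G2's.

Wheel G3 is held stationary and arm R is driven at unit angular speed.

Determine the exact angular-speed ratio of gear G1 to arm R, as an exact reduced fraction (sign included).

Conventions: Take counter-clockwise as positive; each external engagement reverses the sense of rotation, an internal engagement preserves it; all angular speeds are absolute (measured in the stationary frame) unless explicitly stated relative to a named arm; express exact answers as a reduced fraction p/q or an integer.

class = planetary set [G3 = 19+2·13 = 45; Willis about the carrier]
ring teeth: 19 + 2·13 = 45
19(ω_sun−ω_arm) = −45(ω_ring−ω_arm),  ω_ring = 0, ω_arm = 1
ω_sun = 1 − (45/19)(0−1) = 64/19
ω_out/ω_in = 64/19

64/19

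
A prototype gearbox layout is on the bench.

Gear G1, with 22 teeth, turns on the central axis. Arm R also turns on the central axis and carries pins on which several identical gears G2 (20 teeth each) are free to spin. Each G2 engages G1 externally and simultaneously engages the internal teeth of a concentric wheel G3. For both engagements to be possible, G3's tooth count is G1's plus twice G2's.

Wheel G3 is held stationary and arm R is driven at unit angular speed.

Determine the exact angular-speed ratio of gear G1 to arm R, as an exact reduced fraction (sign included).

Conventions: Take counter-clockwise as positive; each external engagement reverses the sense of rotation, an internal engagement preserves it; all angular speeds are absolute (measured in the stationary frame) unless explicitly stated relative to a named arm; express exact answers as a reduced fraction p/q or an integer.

recognized (axles ride arm R): planetary set, 22/20/62 teeth
ring teeth: 22 + 2·20 = 62
22(ω_sun−ω_arm) = −62(ω_ring−ω_arm),  ω_ring = 0, ω_arm = 1
ω_sun = 1 − (62/22)(0−1) = 42/11
ω_out/ω_in = 42/11

42/11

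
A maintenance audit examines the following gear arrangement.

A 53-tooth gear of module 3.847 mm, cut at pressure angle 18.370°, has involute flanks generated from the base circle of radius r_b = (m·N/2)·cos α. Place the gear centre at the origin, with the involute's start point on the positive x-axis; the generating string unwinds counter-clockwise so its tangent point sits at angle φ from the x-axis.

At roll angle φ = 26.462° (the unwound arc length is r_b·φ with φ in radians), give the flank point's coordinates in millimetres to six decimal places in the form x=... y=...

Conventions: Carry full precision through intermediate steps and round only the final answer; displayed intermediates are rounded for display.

x=106.525364 y=3.109853

topology: single-mesh involute geometry — m = 3.847, N = 53
pitch radius r_p = m·N/2 = 3.847·53/2 = 101.945500
base radius r_b = r_p·cos α = 101.945500·cos 18.370° = 96.750475
roll angle φ = 26.462° = 0.46184903 rad
x = r_b·(cos φ + φ·sin φ) = 106.525364
y = r_b·(sin φ − φ·cos φ) = 3.109853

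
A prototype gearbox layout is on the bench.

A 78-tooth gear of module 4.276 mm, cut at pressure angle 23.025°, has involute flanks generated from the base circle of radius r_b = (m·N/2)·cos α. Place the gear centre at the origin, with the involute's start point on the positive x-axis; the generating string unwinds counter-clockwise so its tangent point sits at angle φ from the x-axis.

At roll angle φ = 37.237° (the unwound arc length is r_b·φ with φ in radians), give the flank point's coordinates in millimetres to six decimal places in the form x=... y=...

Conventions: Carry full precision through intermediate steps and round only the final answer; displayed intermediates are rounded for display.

single-mesh involute tooth geometry (78T wheel at module 4.276)
pitch radius r_p = m·N/2 = 4.276·78/2 = 166.764000
base radius r_b = r_p·cos α = 166.764000·cos 23.025° = 153.478625
roll angle φ = 37.237° = 0.64990825 rad
x = r_b·(cos φ + φ·sin φ) = 182.548627
y = r_b·(sin φ − φ·cos φ) = 13.459439

x=182.548627 y=13.459439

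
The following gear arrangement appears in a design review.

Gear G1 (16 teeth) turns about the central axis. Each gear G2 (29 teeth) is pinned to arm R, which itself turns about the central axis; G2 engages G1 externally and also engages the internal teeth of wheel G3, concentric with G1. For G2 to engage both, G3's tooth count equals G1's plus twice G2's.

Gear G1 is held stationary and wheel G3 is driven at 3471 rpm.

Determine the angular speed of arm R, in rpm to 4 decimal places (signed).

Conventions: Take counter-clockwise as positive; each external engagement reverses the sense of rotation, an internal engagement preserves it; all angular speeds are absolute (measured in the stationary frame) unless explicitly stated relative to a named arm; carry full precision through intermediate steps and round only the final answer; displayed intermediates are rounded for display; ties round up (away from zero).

class = planetary set [G3 = 16+2·29 = 74; Willis about the carrier]
normalise by the input: solve with ω_ring = 1, then scale by 3471 rpm
ring teeth: 16 + 2·29 = 74
16(ω_sun−ω_arm) = −74(ω_ring−ω_arm),  ω_sun = 0, ω_ring = 1
16(0−ω_arm) = −74(1−ω_arm)  ⇒  90·ω_arm = 74  ⇒  ω_arm = 37/45
scale: ω_arm = 37/45 × 3471 rpm = +2853.9333 rpm

+2853.9333 rpm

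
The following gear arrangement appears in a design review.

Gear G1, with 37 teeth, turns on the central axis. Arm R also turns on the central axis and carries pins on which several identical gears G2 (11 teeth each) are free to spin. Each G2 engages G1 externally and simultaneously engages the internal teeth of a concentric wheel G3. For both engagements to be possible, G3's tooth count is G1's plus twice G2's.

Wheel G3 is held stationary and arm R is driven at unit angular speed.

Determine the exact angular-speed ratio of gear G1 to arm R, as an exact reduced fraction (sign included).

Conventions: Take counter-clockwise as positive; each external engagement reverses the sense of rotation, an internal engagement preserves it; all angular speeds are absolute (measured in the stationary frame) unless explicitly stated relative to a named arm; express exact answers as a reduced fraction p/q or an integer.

class = planetary set [G3 = 37+2·11 = 59; Willis about the carrier]
ring teeth: 37 + 2·11 = 59
37(ω_sun−ω_arm) = −59(ω_ring−ω_arm),  ω_ring = 0, ω_arm = 1
ω_sun = 1 − (59/37)(0−1) = 96/37
ω_out/ω_in = 96/37

96/37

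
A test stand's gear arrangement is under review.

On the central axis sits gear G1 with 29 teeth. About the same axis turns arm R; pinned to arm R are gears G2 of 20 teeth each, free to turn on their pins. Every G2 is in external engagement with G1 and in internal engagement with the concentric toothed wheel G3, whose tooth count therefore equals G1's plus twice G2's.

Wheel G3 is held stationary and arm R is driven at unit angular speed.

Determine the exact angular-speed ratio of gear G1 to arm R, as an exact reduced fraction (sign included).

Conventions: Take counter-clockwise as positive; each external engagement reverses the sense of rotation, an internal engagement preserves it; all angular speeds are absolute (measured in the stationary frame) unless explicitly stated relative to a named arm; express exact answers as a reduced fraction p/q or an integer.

98/29

topology: planetary set — G1 29T / G2 20T / G3 69T, arm = carrier (Willis)
ring teeth: 29 + 2·20 = 69
29(ω_sun−ω_arm) = −69(ω_ring−ω_arm),  ω_ring = 0, ω_arm = 1
ω_sun = 1 − (69/29)(0−1) = 98/29
ω_out/ω_in = 98/29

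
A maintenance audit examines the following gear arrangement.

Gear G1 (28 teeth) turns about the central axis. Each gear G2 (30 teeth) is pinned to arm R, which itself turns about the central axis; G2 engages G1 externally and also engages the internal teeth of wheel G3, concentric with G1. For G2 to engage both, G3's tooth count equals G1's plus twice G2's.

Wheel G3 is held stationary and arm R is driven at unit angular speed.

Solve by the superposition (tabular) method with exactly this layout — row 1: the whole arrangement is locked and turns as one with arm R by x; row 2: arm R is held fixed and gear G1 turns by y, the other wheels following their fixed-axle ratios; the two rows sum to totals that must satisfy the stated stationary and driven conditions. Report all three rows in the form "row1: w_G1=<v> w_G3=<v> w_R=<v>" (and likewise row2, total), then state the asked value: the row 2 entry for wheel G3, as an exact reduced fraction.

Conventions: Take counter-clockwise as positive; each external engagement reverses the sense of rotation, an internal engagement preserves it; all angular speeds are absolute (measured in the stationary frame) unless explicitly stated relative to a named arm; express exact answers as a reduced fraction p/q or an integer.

row1: w_G1=1 w_G3=1 w_R=1
row2: w_G1=22/7 w_G3=-1 w_R=0
total: w_G1=29/7 w_G3=0 w_R=1
asked value: -1

planetary set (28T centre, 30T on arm, 88T internal) — Willis relation
row 1 — lock + rotate with arm: ω_sun = ω_ring = ω_arm = x
row 2 (arm held, sun turns y): ω_ring = −(28/88)·y, ω_arm = 0
boundary: total ω_ring = x − (28/88)·y = 0 and total ω_arm = x = 1  ⇒  y = 22/7, x = 1
row 2 ring = −(28/88)·22/7 = -1
totals (row 1 + row 2): sun 1 + 22/7 = 29/7, ring 1 + (-1) = 0, arm 1 + 0 = 1
asked cell (row2, ring) = -1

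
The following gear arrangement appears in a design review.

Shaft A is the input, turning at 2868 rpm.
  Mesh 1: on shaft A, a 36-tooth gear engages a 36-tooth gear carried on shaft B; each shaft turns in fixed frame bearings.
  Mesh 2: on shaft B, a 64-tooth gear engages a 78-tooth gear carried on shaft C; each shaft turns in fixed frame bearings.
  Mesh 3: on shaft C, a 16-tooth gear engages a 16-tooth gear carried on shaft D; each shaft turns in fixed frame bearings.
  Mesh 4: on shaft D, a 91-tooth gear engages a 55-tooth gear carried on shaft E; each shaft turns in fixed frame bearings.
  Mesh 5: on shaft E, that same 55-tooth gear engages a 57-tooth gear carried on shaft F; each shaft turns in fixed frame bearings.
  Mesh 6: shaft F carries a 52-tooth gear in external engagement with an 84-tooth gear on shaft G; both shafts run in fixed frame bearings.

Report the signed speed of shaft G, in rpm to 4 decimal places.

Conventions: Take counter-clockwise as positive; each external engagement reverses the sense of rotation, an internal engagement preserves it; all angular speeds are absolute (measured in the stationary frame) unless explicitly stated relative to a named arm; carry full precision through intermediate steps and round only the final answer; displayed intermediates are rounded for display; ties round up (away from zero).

+2325.7076 rpm

topology: fixed-axis compound train — 6 meshes, A→G
mesh 1 [36T→36T]: ω = 2868.0000×36/36 = 2868.0000 rpm, sense flips to −
mesh 2 [64T→78T]: ω = 2868.0000×64/78 = 2353.2308 rpm, sense flips to +
mesh 3 [16T→16T]: ω = 2353.2308×16/16 = 2353.2308 rpm, sense flips to −
mesh 4 [91T→55T]: ω = 2353.2308×91/55 = 3893.5273 rpm, sense flips to +
mesh 5 [55T→57T]: ω = 3893.5273×55/57 = 3756.9123 rpm, sense flips to −
mesh 6 [52T→84T]: ω = 3756.9123×52/84 = 2325.7076 rpm, sense flips to +
signed output speed = +2325.7076 rpm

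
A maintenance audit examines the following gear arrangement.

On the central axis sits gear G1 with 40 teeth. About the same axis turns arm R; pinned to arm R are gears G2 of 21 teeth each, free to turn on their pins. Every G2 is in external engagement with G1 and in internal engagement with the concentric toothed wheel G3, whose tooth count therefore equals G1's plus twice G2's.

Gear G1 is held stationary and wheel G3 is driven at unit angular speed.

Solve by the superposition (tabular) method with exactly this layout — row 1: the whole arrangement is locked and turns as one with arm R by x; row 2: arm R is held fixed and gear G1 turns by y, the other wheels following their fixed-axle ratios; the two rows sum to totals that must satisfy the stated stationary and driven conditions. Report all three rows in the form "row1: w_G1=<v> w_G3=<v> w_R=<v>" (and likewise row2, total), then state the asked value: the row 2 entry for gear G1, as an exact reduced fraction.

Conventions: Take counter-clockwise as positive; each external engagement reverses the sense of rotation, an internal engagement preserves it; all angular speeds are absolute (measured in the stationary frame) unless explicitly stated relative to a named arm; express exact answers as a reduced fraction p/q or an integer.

class = planetary set [G3 = 40+2·21 = 82; Willis about the carrier]
row 1 — lock + rotate with arm: ω_sun = ω_ring = ω_arm = x
superposition row 2 [arm held]: sun y, ring −(40/82)·y, arm 0
boundary: total ω_sun = x + y = 0 and total ω_ring = x − (40/82)·y = 1  ⇒  y = -41/61, x = 41/61
row 2 ring = −(40/82)·(-41/61) = 20/61
totals (row 1 + row 2): sun 41/61 + (-41/61) = 0, ring 41/61 + 20/61 = 1, arm 41/61 + 0 = 41/61
asked cell (row2, sun) = -41/61

row1: w_G1=41/61 w_G3=41/61 w_R=41/61
row2: w_G1=-41/61 w_G3=20/61 w_R=0
total: w_G1=0 w_G3=1 w_R=41/61
asked value: -41/61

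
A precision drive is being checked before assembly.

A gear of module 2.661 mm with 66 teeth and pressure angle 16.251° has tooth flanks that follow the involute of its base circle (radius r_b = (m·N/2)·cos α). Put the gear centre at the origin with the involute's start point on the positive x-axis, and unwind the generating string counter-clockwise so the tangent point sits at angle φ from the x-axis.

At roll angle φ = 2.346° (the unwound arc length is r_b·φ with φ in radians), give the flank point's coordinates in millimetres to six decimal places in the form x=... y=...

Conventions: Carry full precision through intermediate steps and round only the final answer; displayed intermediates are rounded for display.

x=84.375069 y=0.001929

topology: single-mesh involute geometry — m = 2.661, N = 66
pitch radius r_p = m·N/2 = 2.661·66/2 = 87.813000
base radius r_b = r_p·cos α = 87.813000·cos 16.251° = 84.304429
roll angle φ = 2.346° = 0.04094542 rad
x = r_b·(cos φ + φ·sin φ) = 84.375069
y = r_b·(sin φ − φ·cos φ) = 0.001929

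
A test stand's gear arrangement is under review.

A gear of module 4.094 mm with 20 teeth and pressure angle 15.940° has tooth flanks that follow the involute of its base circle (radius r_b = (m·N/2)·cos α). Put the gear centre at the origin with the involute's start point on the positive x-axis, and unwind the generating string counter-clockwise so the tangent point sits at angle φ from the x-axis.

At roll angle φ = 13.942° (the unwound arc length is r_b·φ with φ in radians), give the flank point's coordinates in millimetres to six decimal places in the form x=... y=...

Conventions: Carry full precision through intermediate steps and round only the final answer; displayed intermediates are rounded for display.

topology: single-mesh involute geometry — m = 4.094, N = 20
pitch radius r_p = m·N/2 = 4.094·20/2 = 40.940000
base radius r_b = r_p·cos α = 40.940000·cos 15.940° = 39.365849
roll angle φ = 13.942° = 0.24333380 rad
x = r_b·(cos φ + φ·sin φ) = 40.514106
y = r_b·(sin φ − φ·cos φ) = 0.187946

x=40.514106 y=0.187946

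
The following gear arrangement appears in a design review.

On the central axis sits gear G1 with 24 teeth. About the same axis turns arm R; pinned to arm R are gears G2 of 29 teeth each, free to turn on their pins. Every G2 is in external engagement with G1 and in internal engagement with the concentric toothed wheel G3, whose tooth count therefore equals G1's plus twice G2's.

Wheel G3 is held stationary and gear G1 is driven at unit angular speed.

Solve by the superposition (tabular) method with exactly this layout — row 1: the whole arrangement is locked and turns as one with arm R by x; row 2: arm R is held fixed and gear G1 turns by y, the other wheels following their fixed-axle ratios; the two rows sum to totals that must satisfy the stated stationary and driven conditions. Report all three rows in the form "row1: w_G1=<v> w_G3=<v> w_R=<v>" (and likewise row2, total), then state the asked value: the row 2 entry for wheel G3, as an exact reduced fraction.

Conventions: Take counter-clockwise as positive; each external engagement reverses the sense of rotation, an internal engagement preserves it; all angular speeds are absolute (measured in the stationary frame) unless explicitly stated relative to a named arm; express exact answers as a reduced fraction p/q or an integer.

row1: w_G1=12/53 w_G3=12/53 w_R=12/53
row2: w_G1=41/53 w_G3=-12/53 w_R=0
total: w_G1=1 w_G3=0 w_R=12/53
asked value: -12/53

topology: planetary set — G1 24T / G2 29T / G3 82T, arm = carrier (Willis)
row 1 (train locked, turned with arm): all members turn x
row 2 — arm fixed, fixed-axis ratios: sun y, ring −(24/82)·y, arm 0
boundary: total ω_ring = x − (24/82)·y = 0 and total ω_sun = x + y = 1  ⇒  y = 41/53, x = 12/53
row 2 ring = −(24/82)·41/53 = -12/53
totals (row 1 + row 2): sun 12/53 + 41/53 = 1, ring 12/53 + (-12/53) = 0, arm 12/53 + 0 = 12/53
asked cell (row2, ring) = -12/53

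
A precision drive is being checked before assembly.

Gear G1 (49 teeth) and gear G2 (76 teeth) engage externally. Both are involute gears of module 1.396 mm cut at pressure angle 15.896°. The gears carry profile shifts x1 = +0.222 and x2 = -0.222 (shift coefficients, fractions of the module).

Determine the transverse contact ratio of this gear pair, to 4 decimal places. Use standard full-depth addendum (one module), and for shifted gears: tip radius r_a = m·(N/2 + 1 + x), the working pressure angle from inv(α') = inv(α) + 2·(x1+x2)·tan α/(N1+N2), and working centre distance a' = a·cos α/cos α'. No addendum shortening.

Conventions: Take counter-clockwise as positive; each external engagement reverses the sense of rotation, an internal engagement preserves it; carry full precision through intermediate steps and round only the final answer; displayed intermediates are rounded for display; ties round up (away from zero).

2.0389

class = single-mesh tooth geometry [involute pair 49T × 76T, m = 1.396]
base radii: r_b1 = 32.894130, r_b2 = 51.019467
tip radii: r_a1 = 35.907912, r_a2 = 54.134088
inv(α') = inv(15.896°) + 2·(+0.222-0.222)·tan α/(49+76) = 0.00734448  ⇒  α' = 15.89600°
a' = a·cos α / cos α' = 87.2500·cos 15.896°/cos 15.89600° = 87.250000
action lengths: √(r_a1²−r_b1²) = 14.399803, √(r_a2²−r_b2²) = 18.097332
base pitch p_b = π·m·cos α = 4.217957
CR = (14.399803 + 18.097332 − 87.250000·sin 15.89600°)/4.217957 = 2.038914
contact ratio ≈ 2.0389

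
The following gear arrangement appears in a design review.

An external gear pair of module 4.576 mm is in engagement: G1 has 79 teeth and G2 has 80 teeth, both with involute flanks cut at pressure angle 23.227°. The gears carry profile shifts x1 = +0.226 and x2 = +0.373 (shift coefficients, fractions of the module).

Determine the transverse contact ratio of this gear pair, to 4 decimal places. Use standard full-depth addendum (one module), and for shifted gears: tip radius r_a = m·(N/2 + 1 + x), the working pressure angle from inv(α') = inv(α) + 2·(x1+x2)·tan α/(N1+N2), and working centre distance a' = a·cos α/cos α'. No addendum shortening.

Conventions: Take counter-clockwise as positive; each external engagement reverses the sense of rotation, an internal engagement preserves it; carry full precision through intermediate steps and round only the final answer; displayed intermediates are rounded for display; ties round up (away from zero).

1.6079

single-mesh involute tooth geometry (79T engaging 80T at module 4.576)
base radii: r_b1 = 166.101977, r_b2 = 168.204534
tip radii: r_a1 = 186.362176, r_a2 = 189.322848
inv(α') = inv(23.227°) + 2·(+0.226+0.373)·tan α/(79+80) = 0.02700437  ⇒  α' = 24.18758°
a' = a·cos α / cos α' = 363.7920·cos 23.227°/cos 24.18758° = 366.480182
action lengths: √(r_a1²−r_b1²) = 84.504401, √(r_a2²−r_b2²) = 86.892897
base pitch p_b = π·m·cos α = 13.210753
CR = (84.504401 + 86.892897 − 366.480182·sin 24.18758°)/13.210753 = 1.607865
contact ratio ≈ 1.6079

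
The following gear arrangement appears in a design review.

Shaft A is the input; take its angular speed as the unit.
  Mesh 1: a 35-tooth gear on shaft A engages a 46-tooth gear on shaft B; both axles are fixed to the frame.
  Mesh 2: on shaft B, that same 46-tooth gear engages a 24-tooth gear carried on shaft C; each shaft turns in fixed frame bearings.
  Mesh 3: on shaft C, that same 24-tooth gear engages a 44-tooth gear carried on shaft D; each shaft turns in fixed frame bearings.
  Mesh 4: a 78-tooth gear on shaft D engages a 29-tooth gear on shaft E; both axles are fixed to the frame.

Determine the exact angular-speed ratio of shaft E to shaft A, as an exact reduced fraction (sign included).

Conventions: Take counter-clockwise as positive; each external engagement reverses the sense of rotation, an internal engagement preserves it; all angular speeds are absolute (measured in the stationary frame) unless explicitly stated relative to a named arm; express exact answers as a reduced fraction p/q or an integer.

class = fixed-axis compound train [4 meshes; 4 ratios multiply, 4 sense flips]
mesh 1 [35T→46T]: running ratio 35/46, sense −
mesh 2 [46T→24T]: running ratio 35/24, sense +
mesh 3 [24T→44T]: running ratio 35/44, sense −
mesh 4 [78T→29T]: running ratio 1365/638, sense +
ω_out/ω_in = 1365/638

1365/638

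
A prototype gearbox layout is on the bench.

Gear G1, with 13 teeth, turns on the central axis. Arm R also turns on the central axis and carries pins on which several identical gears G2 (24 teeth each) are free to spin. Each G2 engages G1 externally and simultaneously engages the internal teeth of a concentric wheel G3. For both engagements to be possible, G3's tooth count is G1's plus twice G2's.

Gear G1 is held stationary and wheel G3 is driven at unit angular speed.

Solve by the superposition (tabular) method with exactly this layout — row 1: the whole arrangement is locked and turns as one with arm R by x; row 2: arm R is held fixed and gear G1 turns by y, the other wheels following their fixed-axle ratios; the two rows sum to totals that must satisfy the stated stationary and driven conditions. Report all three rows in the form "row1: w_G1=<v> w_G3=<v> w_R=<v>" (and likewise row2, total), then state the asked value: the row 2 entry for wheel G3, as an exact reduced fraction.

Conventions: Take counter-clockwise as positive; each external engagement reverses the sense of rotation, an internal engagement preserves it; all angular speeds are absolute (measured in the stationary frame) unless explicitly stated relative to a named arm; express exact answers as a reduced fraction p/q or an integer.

row1: w_G1=61/74 w_G3=61/74 w_R=61/74
row2: w_G1=-61/74 w_G3=13/74 w_R=0
total: w_G1=0 w_G3=1 w_R=61/74
asked value: 13/74

planetary set (13T centre, 24T on arm, 61T internal) — Willis relation
row 1: whole set turns with the arm by x
row 2 (arm held, sun turns y): ω_ring = −(13/61)·y, ω_arm = 0
boundary: total ω_sun = x + y = 0 and total ω_ring = x − (13/61)·y = 1  ⇒  y = -61/74, x = 61/74
row 2 ring = −(13/61)·(-61/74) = 13/74
totals (row 1 + row 2): sun 61/74 + (-61/74) = 0, ring 61/74 + 13/74 = 1, arm 61/74 + 0 = 61/74
asked cell (row2, ring) = 13/74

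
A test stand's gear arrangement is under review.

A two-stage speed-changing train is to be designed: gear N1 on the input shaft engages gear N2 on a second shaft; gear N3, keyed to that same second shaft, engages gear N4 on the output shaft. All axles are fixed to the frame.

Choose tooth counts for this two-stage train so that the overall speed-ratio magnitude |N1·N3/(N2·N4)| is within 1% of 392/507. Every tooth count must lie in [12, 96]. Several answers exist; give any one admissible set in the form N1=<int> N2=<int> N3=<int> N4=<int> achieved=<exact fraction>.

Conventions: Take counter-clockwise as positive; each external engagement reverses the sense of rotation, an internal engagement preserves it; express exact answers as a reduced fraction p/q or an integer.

design class (target 392/507): fixed-axis compound train
target = 392/507 in lowest terms: an exact hit needs N1·N3 = k·392 and N2·N4 = k·507 for one integer k, every count in [12, 96]; additionally prefer no 1:1 stage (N1 ≠ N2, N3 ≠ N4)
k = 1: N1·N3 = 392 = 14·28, N2·N4 = 507 = 13·39
achieved = 14·28/(13·39) = 392/507; |achieved − target| = 0 ≤ 98/12675 ✓

N1=14 N2=13 N3=28 N4=39 achieved=392/507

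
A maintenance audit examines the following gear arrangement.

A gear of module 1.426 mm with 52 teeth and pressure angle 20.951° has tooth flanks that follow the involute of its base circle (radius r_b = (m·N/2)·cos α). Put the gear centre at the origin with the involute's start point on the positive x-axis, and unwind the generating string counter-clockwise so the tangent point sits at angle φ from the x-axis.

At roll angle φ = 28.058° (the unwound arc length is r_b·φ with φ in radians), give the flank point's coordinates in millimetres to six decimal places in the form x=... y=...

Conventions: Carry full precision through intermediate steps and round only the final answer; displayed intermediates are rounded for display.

x=38.530862 y=1.323175

class = single-mesh tooth geometry [base-circle involute, m = 1.426, 52T]
pitch radius r_p = m·N/2 = 1.426·52/2 = 37.076000
base radius r_b = r_p·cos α = 37.076000·cos 20.951° = 34.624778
roll angle φ = 28.058° = 0.48970448 rad
x = r_b·(cos φ + φ·sin φ) = 38.530862
y = r_b·(sin φ − φ·cos φ) = 1.323175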